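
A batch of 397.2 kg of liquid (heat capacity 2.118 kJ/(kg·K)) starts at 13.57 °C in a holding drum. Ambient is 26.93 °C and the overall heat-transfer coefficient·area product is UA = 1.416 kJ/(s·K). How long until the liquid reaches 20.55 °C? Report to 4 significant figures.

439.1 s

Lumped-capacitance energy balance: M c_p dT/dt = UA(T_amb − T).
τ = M c_p/UA = 594.117 s; T_ss = T_amb = 26.9300 °C.
T(t) = T_ss + (T₀ − T_ss)e^(−t/τ); set T = 20.55:
t = −τ ln[(T − T_ss)/(T₀ − T_ss)] = −594.117 · ln(0.477545) = 439.110 s.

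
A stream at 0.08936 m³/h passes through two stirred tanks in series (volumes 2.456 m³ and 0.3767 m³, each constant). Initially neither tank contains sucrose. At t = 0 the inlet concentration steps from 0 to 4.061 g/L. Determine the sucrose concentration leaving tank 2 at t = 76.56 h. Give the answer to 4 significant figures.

Each tank obeys Vᵢ dCᵢ/dt = Q(Cᵢ₋₁ − Cᵢ), so τᵢ = Vᵢ/Q.
τ₁ = 2.456/0.08936 = 27.4843 h; τ₂ = 0.3767/0.08936 = 4.21553 h.
Solving the cascade with C₁(0)=C₂(0)=0 gives C₂(t) = C_in[1 − (τ₁ e^(−t/τ₁) − τ₂ e^(−t/τ₂))/(τ₁ − τ₂)].
At t = 76.56: e^(−t/τ₁) = 0.0616929, e^(−t/τ₂) = 1.29599e-08.
C₂ = 4.061·[1 − (27.4843·0.0616929 − 4.21553·1.29599e-08)/(23.2688)] = 4.061·0.927130 = 3.76508 g/L.

3.765 g/L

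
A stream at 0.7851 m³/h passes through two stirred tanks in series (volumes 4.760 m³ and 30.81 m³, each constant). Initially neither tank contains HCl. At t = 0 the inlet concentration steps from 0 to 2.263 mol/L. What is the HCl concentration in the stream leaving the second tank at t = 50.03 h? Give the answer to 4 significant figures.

1.515 mol/L

Species balance on tank i: dCᵢ/dt = (Cᵢ₋₁ − Cᵢ)/τᵢ with τᵢ = Vᵢ/Q.
τ₁ = 4.760/0.7851 = 6.06292 h; τ₂ = 30.81/0.7851 = 39.2434 h.
Tank 1: C₁ = C_in(1 − e^(−t/τ₁)). Tank 2 (τ₁ ≠ τ₂): C₂ = C_in[1 − (τ₁ e^(−t/τ₁) − τ₂ e^(−t/τ₂))/(τ₁ − τ₂)].
At t = 50.03: e^(−t/τ₁) = 0.000260790, e^(−t/τ₂) = 0.279469.
C₂ = 2.263·[1 − (6.06292·0.000260790 − 39.2434·0.279469)/(-33.1805)] = 2.263·0.669512 = 1.51511 mol/L.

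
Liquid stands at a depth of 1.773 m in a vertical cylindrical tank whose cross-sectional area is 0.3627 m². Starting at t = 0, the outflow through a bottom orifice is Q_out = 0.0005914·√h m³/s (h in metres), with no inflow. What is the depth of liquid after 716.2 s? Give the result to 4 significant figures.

A dh/dt = −Q_out = −0.0005914 √h.
This is separable: 2 d(√h)/dt = −0.0005914/A, so √h = √h₀ − (0.0005914/(2A)) t.
√h = √1.773 − 0.0005914·716.2/(2·0.3627) = 1.33154 − 0.583899 = 0.747641.
h = 0.747641² = 0.558967 m.

0.5590 m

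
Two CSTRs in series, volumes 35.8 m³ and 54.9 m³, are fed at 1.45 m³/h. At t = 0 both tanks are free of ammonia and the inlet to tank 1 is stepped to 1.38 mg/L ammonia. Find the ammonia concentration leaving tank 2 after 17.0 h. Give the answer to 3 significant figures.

Time constants: τᵢ = Vᵢ/Q for each well-mixed tank.
τ₁ = 35.8/1.45 = 24.690 h; τ₂ = 54.9/1.45 = 37.862 h.
Tank 1: C₁ = C_in(1 − e^(−t/τ₁)). Tank 2 (τ₁ ≠ τ₂): C₂ = C_in[1 − (τ₁ e^(−t/τ₁) − τ₂ e^(−t/τ₂))/(τ₁ − τ₂)].
At t = 17.0: e^(−t/τ₁) = 0.50231, e^(−t/τ₂) = 0.63827.
C₂ = 1.38·[1 − (24.690·0.50231 − 37.862·0.63827)/(-13.172)] = 1.38·0.10689 = 0.14751 mg/L.

0.148 mg/L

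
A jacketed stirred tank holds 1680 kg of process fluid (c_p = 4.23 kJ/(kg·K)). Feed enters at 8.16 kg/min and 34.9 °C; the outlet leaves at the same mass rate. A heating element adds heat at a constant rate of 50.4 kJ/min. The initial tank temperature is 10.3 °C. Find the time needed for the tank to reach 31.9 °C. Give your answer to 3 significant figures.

Energy balance: M c_p dT/dt = ṁ c_p (T_in − T) + 50.4.
τ = M/ṁ = 205.88 min; T_ss = T_in + Q̇/(ṁ c_p) = 36.360 °C.
T(t) = T_ss + (T₀ − T_ss) e^(−t/τ). Set T = 31.9:
e^(−t/τ) = (31.9 − 36.360)/(10.3 − 36.360) = 0.17115
t = −205.88 · ln(0.17115) = 363.43 min.

363 min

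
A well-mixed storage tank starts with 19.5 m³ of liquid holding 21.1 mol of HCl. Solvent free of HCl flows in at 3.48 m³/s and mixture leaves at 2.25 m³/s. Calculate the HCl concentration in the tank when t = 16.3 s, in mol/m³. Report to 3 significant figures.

Let m(t) be the amount of HCl. Volume: V(t) = V₀ + (Q_in − Q_out) t = 19.5 + 1.2300 t; V(16.3) = 39.549 m³.
Species balance (pure solvent in): dm/dt = −Q_out · m/V(t).
dm/m = −Q_out dt/(V₀ + 1.2300 t); integrating gives ln(m/m₀) = −(Q_out/(Q_in−Q_out)) ln(V/V₀).
m = m₀ (V₀/V)^(Q_out/(Q_in−Q_out)) = 21.1 × (19.5/39.549)^(1.8293) = 5.7878 mol.
C = m/V = 5.7878/39.549 = 0.14634 mol/m³.

0.146 mol/m³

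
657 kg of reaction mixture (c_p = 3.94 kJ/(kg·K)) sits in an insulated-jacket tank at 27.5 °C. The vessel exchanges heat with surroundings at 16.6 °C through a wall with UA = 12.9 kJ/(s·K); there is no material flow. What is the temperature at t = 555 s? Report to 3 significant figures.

17.3 °C

Lumped-capacitance energy balance: M c_p dT/dt = UA(T_amb − T).
dT/dt = (T_ss − T)/τ with T_ss = T_amb = 16.600 °C, τ = M c_p/UA = 657·3.94/12.9 = 200.67 s.
This is linear first-order; T(t) = T_ss + (T₀ − T_ss) e^(−t/τ).
T(555) = 16.600 + (10.900)·0.062926 = 17.286 °C.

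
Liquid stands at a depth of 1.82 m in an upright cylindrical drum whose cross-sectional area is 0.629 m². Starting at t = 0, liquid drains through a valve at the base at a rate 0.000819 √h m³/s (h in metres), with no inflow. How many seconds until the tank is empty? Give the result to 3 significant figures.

A dh/dt = −Q_out = −0.000819 √h.
Separate and integrate: 2(√h − √h₀) = −(0.000819/A) t.
Tank is empty when √h = 0: t_empty = 2A√h₀/0.000819.
t_empty = 2·0.629·√1.82/0.000819 = 1.2580·1.3491/0.000819 = 2072.2 s.

2070 s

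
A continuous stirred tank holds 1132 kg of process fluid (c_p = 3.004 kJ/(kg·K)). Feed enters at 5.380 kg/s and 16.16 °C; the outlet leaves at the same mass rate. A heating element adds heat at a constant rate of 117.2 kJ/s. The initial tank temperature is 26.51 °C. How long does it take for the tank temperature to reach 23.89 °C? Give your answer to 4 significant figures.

First-law balance (no shaft work): M c_p dT/dt = ṁ c_p (T_in − T) + 117.2.
τ = M/ṁ = 210.409 s; T_ss = T_in + Q̇/(ṁ c_p) = 23.4118 °C.
T(t) = T_ss + (T₀ − T_ss) e^(−t/τ). Set T = 23.89:
e^(−t/τ) = (23.89 − 23.4118)/(26.51 − 23.4118) = 0.154350
t = −210.409 · ln(0.154350) = 393.157 s.

393.2 s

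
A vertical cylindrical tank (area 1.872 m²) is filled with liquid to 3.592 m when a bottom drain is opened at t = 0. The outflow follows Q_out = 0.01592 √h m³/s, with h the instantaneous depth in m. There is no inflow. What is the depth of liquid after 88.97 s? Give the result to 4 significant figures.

A dh/dt = −Q_out = −0.01592 √h.
Separate and integrate: 2(√h − √h₀) = −(0.01592/A) t.
√h = √3.592 − 0.01592·88.97/(2·1.872) = 1.89526 − 0.378313 = 1.51694.
h = 1.51694² = 2.30112 m.

2.301 m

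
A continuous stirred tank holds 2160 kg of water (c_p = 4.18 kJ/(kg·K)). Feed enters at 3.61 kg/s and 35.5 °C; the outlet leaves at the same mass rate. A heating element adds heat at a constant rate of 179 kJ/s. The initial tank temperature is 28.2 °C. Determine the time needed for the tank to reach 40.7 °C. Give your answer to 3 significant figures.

632 s

Unsteady energy balance on the tank contents: M c_p dT/dt = ṁ c_p (T_in − T) + 179.
τ = M/ṁ = 598.34 s; T_ss = T_in + Q̇/(ṁ c_p) = 47.362 °C.
T(t) = T_ss + (T₀ − T_ss) e^(−t/τ). Set T = 40.7:
e^(−t/τ) = (40.7 − 47.362)/(28.2 − 47.362) = 0.34768
t = −598.34 · ln(0.34768) = 632.13 s.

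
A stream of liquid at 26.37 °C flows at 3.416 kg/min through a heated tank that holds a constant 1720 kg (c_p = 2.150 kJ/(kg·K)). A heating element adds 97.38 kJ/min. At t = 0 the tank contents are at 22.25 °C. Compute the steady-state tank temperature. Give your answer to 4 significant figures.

Unsteady energy balance on the tank contents: M c_p dT/dt = ṁ c_p (T_in − T) + 97.38.
At steady state dT/dt = 0 ⇒ T_ss = T_in + Q̇/(ṁ c_p) = 26.37 + 97.38/(3.416·2.150) = 39.6291 °C.

39.63 °C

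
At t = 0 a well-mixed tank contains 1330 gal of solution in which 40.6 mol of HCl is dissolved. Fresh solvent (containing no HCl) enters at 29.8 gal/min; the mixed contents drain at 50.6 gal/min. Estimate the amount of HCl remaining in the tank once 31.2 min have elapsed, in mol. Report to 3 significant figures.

Let m(t) be the amount of HCl. Volume: V(t) = V₀ + (Q_in − Q_out) t = 1330 − 20.800 t; V(31.2) = 681.04 gal.
Species balance (pure solvent in): dm/dt = −Q_out · m/V(t).
dm/m = −Q_out dt/(V₀ − 20.800 t); integrating gives ln(m/m₀) = −(Q_out/(Q_in−Q_out)) ln(V/V₀).
m = m₀ (V₀/V)^(Q_out/(Q_in−Q_out)) = 40.6 × (1330/681.04)^(-2.4327) = 7.9688 mol.

7.97 mol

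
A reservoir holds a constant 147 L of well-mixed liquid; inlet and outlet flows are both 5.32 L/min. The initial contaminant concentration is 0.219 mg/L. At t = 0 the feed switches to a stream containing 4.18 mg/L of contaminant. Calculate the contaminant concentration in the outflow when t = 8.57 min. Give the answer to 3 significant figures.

1.28 mg/L

Unsteady species balance (constant V, well mixed): V dC/dt = Q(C_in − C).
Time constant τ = V/Q = 147/5.32 = 27.632 min.
Solution: C(t) = C_in + (C₀ − C_in) e^(−t/τ).
C(8.57) = 4.18 + (0.219 − 4.18)·e^(−8.57/27.632) = 4.18 + (-3.9610)·0.73334 = 1.2753 mg/L.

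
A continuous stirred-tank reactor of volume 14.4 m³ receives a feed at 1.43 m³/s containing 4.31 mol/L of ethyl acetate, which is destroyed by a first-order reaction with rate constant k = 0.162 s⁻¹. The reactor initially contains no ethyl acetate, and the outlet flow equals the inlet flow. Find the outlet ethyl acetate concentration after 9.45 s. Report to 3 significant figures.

1.50 mol/L

Species balance: V dC/dt = Q C_in − Q C − k V C.
This is linear with rate a = Q/V + k = 0.26131 s⁻¹.
C_ss = Q C_in/(Q + kV) = 1.6380 mol/L; C(t) = C_ss + (C₀ − C_ss) e^(−a t).
C(9.45) = 1.6380 + (-1.6380)·e^(−0.26131·9.45) = 1.6380 + (-1.6380)·0.084641 = 1.4993 mol/L.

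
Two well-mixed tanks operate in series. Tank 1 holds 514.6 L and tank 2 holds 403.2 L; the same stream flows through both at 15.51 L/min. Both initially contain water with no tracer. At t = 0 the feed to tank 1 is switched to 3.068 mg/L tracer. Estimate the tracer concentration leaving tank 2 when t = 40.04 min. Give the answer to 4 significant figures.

1.208 mg/L

Time constants: τᵢ = Vᵢ/Q for each well-mixed tank.
τ₁ = 514.6/15.51 = 33.1786 min; τ₂ = 403.2/15.51 = 25.9961 min.
Tank 1: C₁ = C_in(1 − e^(−t/τ₁)). Tank 2 (τ₁ ≠ τ₂): C₂ = C_in[1 − (τ₁ e^(−t/τ₁) − τ₂ e^(−t/τ₂))/(τ₁ − τ₂)].
At t = 40.04: e^(−t/τ₁) = 0.299152, e^(−t/τ₂) = 0.214332.
C₂ = 3.068·[1 − (33.1786·0.299152 − 25.9961·0.214332)/(7.18246)] = 3.068·0.393850 = 1.20833 mg/L.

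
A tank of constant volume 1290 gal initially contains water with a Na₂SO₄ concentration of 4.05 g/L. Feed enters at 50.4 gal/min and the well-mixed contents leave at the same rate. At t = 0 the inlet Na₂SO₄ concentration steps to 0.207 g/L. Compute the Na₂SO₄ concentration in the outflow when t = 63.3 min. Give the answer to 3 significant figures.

Accumulation = in − out for the solute gives V dC/dt = Q(C_in − C).
Rewrite as dC/dt + C/τ = C_in/τ, τ = V/Q = 25.595 min.
Solution: C(t) = C_in + (C₀ − C_in) e^(−t/τ).
C(63.3) = 0.207 + (4.05 − 0.207)·e^(−63.3/25.595) = 0.207 + (3.8430)·0.084322 = 0.53105 g/L.

0.531 g/L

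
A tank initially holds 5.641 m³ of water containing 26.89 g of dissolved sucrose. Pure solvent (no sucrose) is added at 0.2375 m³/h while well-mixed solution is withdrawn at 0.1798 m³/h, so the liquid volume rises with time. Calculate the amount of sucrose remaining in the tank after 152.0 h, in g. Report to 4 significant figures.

Total volume: dV/dt = Q_in − Q_out = 0.0577000 m³/h, so V(t) = 5.641 + 0.0577000 t and V(152.0) = 14.4114 m³.
Solute balance: dm/dt = 0 − Q_out C = −Q_out m/V(t).
Separate: dm/m = −Q_out dt/V(t) ⇒ ln(m/m₀) = −(Q_out/(Q_in−Q_out)) ln(V/V₀).
m = m₀ (V₀/V)^(Q_out/(Q_in−Q_out)) = 26.89 × (5.641/14.4114)^(3.11612) = 1.44624 g.

1.446 g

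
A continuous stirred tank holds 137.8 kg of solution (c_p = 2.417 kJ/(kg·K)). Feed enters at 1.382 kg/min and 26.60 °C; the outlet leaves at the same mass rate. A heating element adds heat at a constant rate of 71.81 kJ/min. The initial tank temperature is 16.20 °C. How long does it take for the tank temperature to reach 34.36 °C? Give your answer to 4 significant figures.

Energy balance: M c_p dT/dt = ṁ c_p (T_in − T) + 71.81.
τ = M/ṁ = 99.7106 min; T_ss = T_in + Q̇/(ṁ c_p) = 48.0981 °C.
T(t) = T_ss + (T₀ − T_ss) e^(−t/τ). Set T = 34.36:
e^(−t/τ) = (34.36 − 48.0981)/(16.20 − 48.0981) = 0.430687
t = −99.7106 · ln(0.430687) = 83.9935 min.

83.99 min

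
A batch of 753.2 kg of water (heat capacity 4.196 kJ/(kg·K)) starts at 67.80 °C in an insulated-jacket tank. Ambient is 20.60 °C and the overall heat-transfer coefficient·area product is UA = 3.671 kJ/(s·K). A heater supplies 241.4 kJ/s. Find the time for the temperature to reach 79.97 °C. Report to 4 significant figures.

Lumped-capacitance energy balance: M c_p dT/dt = UA(T_amb − T) + Q̇.
τ = M c_p/UA = 860.917 s; T_ss = T_amb + Q̇/UA = 20.60 + 241.4/3.671 = 86.3586 °C.
T(t) = T_ss + (T₀ − T_ss)e^(−t/τ); set T = 79.97:
t = −τ ln[(T − T_ss)/(T₀ − T_ss)] = −860.917 · ln(0.344241) = 918.093 s.

918.1 s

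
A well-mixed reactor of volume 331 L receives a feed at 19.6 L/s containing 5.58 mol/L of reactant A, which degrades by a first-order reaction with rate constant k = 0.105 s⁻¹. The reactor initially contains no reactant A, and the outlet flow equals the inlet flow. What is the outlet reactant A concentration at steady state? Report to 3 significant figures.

2.01 mol/L

Accumulation = in − out − consumed: V dC/dt = Q C_in − Q C − k V C.
At steady state: 0 = Q C_in − (Q + kV) C_ss, so C_ss = Q C_in/(Q + kV).
C_ss = 19.6·5.58/(19.6 + 0.105·331) = 109.37/54.355 = 2.0121 mol/L.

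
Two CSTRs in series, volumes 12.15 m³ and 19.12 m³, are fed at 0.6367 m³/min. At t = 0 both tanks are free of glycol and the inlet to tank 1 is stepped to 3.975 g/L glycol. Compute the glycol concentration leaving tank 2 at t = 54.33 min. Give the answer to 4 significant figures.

2.591 g/L

Time constants: τᵢ = Vᵢ/Q for each well-mixed tank.
τ₁ = 12.15/0.6367 = 19.0828 min; τ₂ = 19.12/0.6367 = 30.0298 min.
Solving the cascade with C₁(0)=C₂(0)=0 gives C₂(t) = C_in[1 − (τ₁ e^(−t/τ₁) − τ₂ e^(−t/τ₂))/(τ₁ − τ₂)].
At t = 54.33: e^(−t/τ₁) = 0.0580140, e^(−t/τ₂) = 0.163785.
C₂ = 3.975·[1 − (19.0828·0.0580140 − 30.0298·0.163785)/(-10.9471)] = 3.975·0.651836 = 2.59105 g/L.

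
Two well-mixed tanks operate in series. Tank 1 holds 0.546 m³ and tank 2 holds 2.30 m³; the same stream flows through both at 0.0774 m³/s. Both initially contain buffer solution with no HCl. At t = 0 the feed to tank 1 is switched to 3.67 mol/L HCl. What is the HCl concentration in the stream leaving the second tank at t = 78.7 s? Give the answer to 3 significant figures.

Species balance on tank i: dCᵢ/dt = (Cᵢ₋₁ − Cᵢ)/τᵢ with τᵢ = Vᵢ/Q.
τ₁ = 0.546/0.0774 = 7.0543 s; τ₂ = 2.30/0.0774 = 29.716 s.
Solving the cascade with C₁(0)=C₂(0)=0 gives C₂(t) = C_in[1 − (τ₁ e^(−t/τ₁) − τ₂ e^(−t/τ₂))/(τ₁ − τ₂)].
At t = 78.7: e^(−t/τ₁) = 1.4284e-05, e^(−t/τ₂) = 0.070762.
C₂ = 3.67·[1 − (7.0543·1.4284e-05 − 29.716·0.070762)/(-22.661)] = 3.67·0.90721 = 3.3295 mol/L.

3.33 mol/L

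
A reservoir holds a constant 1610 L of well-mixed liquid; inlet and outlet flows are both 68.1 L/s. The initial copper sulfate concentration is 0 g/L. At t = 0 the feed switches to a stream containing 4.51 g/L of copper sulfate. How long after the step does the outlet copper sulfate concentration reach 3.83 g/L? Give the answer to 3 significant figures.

44.7 s

Species balance: V dC/dt = Q(C_in − C) ⇒ τ = V/Q = 23.642 s.
C(t) = C_in + (C₀ − C_in) e^(−t/τ). Set C = 3.83 and solve for t:
e^(−t/τ) = (C − C_in)/(C₀ − C_in) = (3.83 − 4.51)/(0 − 4.51) = 0.15078
t = −τ ln(…) = 23.642 × 1.8920 = 44.729 s.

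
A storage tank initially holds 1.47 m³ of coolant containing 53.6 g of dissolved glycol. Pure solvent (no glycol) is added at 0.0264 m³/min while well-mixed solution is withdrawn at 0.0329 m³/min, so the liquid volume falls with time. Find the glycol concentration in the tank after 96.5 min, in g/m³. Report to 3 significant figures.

3.81 g/m³

Total volume: dV/dt = Q_in − Q_out = -0.0065000 m³/min, so V(t) = 1.47 − 0.0065000 t and V(96.5) = 0.84275 m³.
No glycol enters, so dm/dt = −Q_out · (m/V).
Separate: dm/m = −Q_out dt/V(t) ⇒ ln(m/m₀) = −(Q_out/(Q_in−Q_out)) ln(V/V₀).
m = m₀ (V₀/V)^(Q_out/(Q_in−Q_out)) = 53.6 × (1.47/0.84275)^(-5.0615) = 3.2078 g.
C = m/V = 3.2078/0.84275 = 3.8063 g/m³.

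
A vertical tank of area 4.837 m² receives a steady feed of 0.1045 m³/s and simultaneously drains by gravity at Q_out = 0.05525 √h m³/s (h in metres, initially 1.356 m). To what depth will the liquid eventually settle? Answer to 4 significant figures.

3.577 m

A dh/dt = Q_in − 0.05525 √h. Steady state requires inflow = outflow:
Q_in = 0.05525 √h_ss ⇒ √h_ss = 0.1045/0.05525 = 1.89140.
h_ss = 1.89140² = 3.57740 m. (Since h₀ = 1.356 m < h_ss, the level will rise toward this value.)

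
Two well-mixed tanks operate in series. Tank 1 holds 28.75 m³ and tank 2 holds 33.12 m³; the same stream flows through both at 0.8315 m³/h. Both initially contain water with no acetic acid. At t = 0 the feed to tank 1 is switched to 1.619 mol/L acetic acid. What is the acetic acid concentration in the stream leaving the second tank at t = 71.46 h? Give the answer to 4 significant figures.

0.9271 mol/L

Time constants: τᵢ = Vᵢ/Q for each well-mixed tank.
τ₁ = 28.75/0.8315 = 34.5761 h; τ₂ = 33.12/0.8315 = 39.8316 h.
Tank 1: C₁ = C_in(1 − e^(−t/τ₁)). Tank 2 (τ₁ ≠ τ₂): C₂ = C_in[1 − (τ₁ e^(−t/τ₁) − τ₂ e^(−t/τ₂))/(τ₁ − τ₂)].
At t = 71.46: e^(−t/τ₁) = 0.126597, e^(−t/τ₂) = 0.166285.
C₂ = 1.619·[1 − (34.5761·0.126597 − 39.8316·0.166285)/(-5.25556)] = 1.619·0.572608 = 0.927053 mol/L.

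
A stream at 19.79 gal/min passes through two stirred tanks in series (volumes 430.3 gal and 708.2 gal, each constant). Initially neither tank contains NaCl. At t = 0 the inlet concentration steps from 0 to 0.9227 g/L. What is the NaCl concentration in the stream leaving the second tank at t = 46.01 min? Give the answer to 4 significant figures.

Species balance on tank i: dCᵢ/dt = (Cᵢ₋₁ − Cᵢ)/τᵢ with τᵢ = Vᵢ/Q.
τ₁ = 430.3/19.79 = 21.7433 min; τ₂ = 708.2/19.79 = 35.7858 min.
Tank 1: C₁ = C_in(1 − e^(−t/τ₁)). Tank 2 (τ₁ ≠ τ₂): C₂ = C_in[1 − (τ₁ e^(−t/τ₁) − τ₂ e^(−t/τ₂))/(τ₁ − τ₂)].
At t = 46.01: e^(−t/τ₁) = 0.120506, e^(−t/τ₂) = 0.276455.
C₂ = 0.9227·[1 − (21.7433·0.120506 − 35.7858·0.276455)/(-14.0424)] = 0.9227·0.482074 = 0.444810 g/L.

0.4448 g/L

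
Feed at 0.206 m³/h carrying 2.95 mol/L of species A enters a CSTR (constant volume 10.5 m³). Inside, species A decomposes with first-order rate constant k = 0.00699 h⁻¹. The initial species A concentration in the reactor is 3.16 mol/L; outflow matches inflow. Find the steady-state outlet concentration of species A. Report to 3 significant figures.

Species balance: V dC/dt = Q C_in − Q C − k V C.
At steady state: 0 = Q C_in − (Q + kV) C_ss, so C_ss = Q C_in/(Q + kV).
C_ss = 0.206·2.95/(0.206 + 0.00699·10.5) = 0.60770/0.27940 = 2.1751 mol/L.

2.18 mol/L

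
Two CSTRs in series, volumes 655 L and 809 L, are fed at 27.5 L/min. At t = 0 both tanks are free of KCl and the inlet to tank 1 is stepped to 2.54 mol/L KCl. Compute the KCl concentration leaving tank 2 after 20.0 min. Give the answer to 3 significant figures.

Species balance on tank i: dCᵢ/dt = (Cᵢ₋₁ − Cᵢ)/τᵢ with τᵢ = Vᵢ/Q.
τ₁ = 655/27.5 = 23.818 min; τ₂ = 809/27.5 = 29.418 min.
Solving the cascade with C₁(0)=C₂(0)=0 gives C₂(t) = C_in[1 − (τ₁ e^(−t/τ₁) − τ₂ e^(−t/τ₂))/(τ₁ − τ₂)].
At t = 20.0: e^(−t/τ₁) = 0.43184, e^(−t/τ₂) = 0.50669.
C₂ = 2.54·[1 − (23.818·0.43184 − 29.418·0.50669)/(-5.6000)] = 2.54·0.17495 = 0.44438 mol/L.

0.444 mol/L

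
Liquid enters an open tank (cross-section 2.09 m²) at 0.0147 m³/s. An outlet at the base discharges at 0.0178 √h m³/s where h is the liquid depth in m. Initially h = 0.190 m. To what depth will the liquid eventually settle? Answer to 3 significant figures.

0.682 m

Accumulation of liquid (constant cross-section A): A dh/dt = Q_in − 0.0178 √h. At steady state dh/dt = 0:
Q_in = 0.0178 √h_ss ⇒ √h_ss = 0.0147/0.0178 = 0.82584.
h_ss = 0.82584² = 0.68202 m. (Since h₀ = 0.190 m < h_ss, the level will rise toward this value.)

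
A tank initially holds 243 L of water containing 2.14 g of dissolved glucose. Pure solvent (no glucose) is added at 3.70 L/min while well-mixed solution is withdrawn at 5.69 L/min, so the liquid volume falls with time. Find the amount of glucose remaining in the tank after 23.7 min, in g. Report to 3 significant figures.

Total volume: dV/dt = Q_in − Q_out = -1.9900 L/min, so V(t) = 243 − 1.9900 t and V(23.7) = 195.84 L.
Solute balance: dm/dt = 0 − Q_out C = −Q_out m/V(t).
dm/m = −Q_out dt/(V₀ − 1.9900 t); integrating gives ln(m/m₀) = −(Q_out/(Q_in−Q_out)) ln(V/V₀).
m = m₀ (V₀/V)^(Q_out/(Q_in−Q_out)) = 2.14 × (243/195.84)^(-2.8593) = 1.1547 g.

1.15 g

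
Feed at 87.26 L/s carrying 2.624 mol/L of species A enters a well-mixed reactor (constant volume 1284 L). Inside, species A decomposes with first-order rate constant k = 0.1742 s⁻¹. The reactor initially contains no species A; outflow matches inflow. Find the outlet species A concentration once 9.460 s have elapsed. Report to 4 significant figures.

0.6619 mol/L

Species balance: V dC/dt = Q C_in − Q C − k V C.
This is linear with rate a = Q/V + k = 0.242160 s⁻¹.
C_ss = Q C_in/(Q + kV) = 0.736398 mol/L; C(t) = C_ss + (C₀ − C_ss) e^(−a t).
C(9.460) = 0.736398 + (-0.736398)·e^(−0.242160·9.460) = 0.736398 + (-0.736398)·0.101183 = 0.661887 mol/L.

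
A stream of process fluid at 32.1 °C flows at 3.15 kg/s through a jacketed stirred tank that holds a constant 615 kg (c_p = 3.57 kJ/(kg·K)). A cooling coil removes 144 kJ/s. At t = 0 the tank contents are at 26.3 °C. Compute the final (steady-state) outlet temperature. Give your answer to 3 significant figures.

Energy balance: M c_p dT/dt = ṁ c_p (T_in − T) − 144.
At steady state dT/dt = 0 ⇒ T_ss = T_in − Q̇/(ṁ c_p) = 32.1 − 144/(3.15·3.57) = 19.295 °C.

19.3 °C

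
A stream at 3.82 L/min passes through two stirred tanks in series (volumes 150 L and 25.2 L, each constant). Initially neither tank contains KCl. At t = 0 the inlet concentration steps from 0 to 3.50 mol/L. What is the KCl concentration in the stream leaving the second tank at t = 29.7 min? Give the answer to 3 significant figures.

Each tank obeys Vᵢ dCᵢ/dt = Q(Cᵢ₋₁ − Cᵢ), so τᵢ = Vᵢ/Q.
τ₁ = 150/3.82 = 39.267 min; τ₂ = 25.2/3.82 = 6.5969 min.
Solving the cascade with C₁(0)=C₂(0)=0 gives C₂(t) = C_in[1 − (τ₁ e^(−t/τ₁) − τ₂ e^(−t/τ₂))/(τ₁ − τ₂)].
At t = 29.7: e^(−t/τ₁) = 0.46937, e^(−t/τ₂) = 0.011085.
C₂ = 3.50·[1 − (39.267·0.46937 − 6.5969·0.011085)/(32.670)] = 3.50·0.43809 = 1.5333 mol/L.

1.53 mol/L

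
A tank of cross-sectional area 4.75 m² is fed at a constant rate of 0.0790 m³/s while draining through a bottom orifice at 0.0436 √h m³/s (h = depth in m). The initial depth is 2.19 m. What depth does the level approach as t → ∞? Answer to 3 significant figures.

A dh/dt = Q_in − 0.0436 √h. Steady state requires inflow = outflow:
Q_in = 0.0436 √h_ss ⇒ √h_ss = 0.0790/0.0436 = 1.8119.
h_ss = 1.8119² = 3.2831 m. (Since h₀ = 2.19 m < h_ss, the level will rise toward this value.)

3.28 m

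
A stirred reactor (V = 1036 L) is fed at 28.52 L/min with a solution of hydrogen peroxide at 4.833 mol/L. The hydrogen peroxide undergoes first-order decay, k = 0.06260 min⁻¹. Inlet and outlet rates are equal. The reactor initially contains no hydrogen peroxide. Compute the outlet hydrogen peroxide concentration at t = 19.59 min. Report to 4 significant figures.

Species balance: V dC/dt = Q C_in − Q C − k V C.
This is linear with rate a = Q/V + k = 0.0901290 min⁻¹.
C_ss = Q C_in/(Q + kV) = 1.47619 mol/L; C(t) = C_ss + (C₀ − C_ss) e^(−a t).
C(19.59) = 1.47619 + (-1.47619)·e^(−0.0901290·19.59) = 1.47619 + (-1.47619)·0.171080 = 1.22364 mol/L.

1.224 mol/L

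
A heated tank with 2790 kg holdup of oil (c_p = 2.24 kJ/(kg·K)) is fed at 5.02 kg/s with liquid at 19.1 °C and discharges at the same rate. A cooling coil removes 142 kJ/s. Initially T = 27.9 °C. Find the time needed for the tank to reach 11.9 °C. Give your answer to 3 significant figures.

763 s

Unsteady energy balance on the tank contents: M c_p dT/dt = ṁ c_p (T_in − T) − 142.
τ = M/ṁ = 555.78 s; T_ss = T_in − Q̇/(ṁ c_p) = 6.4719 °C.
T(t) = T_ss + (T₀ − T_ss) e^(−t/τ). Set T = 11.9:
e^(−t/τ) = (11.9 − 6.4719)/(27.9 − 6.4719) = 0.25332
t = −555.78 · ln(0.25332) = 763.15 s.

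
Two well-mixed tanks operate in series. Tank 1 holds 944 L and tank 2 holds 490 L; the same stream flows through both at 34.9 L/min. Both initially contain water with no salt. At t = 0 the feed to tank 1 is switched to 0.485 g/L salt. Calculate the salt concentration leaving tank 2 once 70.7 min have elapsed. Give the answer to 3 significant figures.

0.415 g/L

Time constants: τᵢ = Vᵢ/Q for each well-mixed tank.
τ₁ = 944/34.9 = 27.049 min; τ₂ = 490/34.9 = 14.040 min.
Solving the cascade with C₁(0)=C₂(0)=0 gives C₂(t) = C_in[1 − (τ₁ e^(−t/τ₁) − τ₂ e^(−t/τ₂))/(τ₁ − τ₂)].
At t = 70.7: e^(−t/τ₁) = 0.073255, e^(−t/τ₂) = 0.0065025.
C₂ = 0.485·[1 − (27.049·0.073255 − 14.040·0.0065025)/(13.009)] = 0.485·0.85470 = 0.41453 g/L.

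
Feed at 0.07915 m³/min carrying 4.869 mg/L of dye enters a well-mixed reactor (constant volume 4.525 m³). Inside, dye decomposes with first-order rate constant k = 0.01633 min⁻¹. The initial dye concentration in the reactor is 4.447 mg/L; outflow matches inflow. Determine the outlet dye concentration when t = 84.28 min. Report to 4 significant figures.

2.630 mg/L

V dC/dt = Q(C_in − C) − k V C.
dC/dt = (Q/V) C_in − (Q/V + k) C; effective rate a = Q/V + k = 0.0174917 + 0.01633 = 0.0338217 min⁻¹.
C_ss = Q C_in/(Q + kV) = 2.51812 mg/L; C(t) = C_ss + (C₀ − C_ss) e^(−a t).
C(84.28) = 2.51812 + (1.92888)·e^(−0.0338217·84.28) = 2.51812 + (1.92888)·0.0578158 = 2.62964 mg/L.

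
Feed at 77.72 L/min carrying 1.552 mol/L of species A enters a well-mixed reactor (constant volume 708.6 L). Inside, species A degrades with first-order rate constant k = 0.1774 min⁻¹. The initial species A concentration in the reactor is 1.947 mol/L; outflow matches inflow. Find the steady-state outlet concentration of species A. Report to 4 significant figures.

Accumulation = in − out − consumed: V dC/dt = Q C_in − Q C − k V C.
At steady state: 0 = Q C_in − (Q + kV) C_ss, so C_ss = Q C_in/(Q + kV).
C_ss = 77.72·1.552/(77.72 + 0.1774·708.6) = 120.621/203.426 = 0.592951 mol/L.

0.5930 mol/L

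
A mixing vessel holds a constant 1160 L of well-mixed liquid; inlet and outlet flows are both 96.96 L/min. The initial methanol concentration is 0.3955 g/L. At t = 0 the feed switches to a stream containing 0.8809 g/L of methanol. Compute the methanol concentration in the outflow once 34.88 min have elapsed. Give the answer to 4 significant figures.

Mass balance on the solute (V constant): V dC/dt = Q(C_in − C).
So dC/dt = (C_in − C)/τ with τ = V/Q = 1160/96.96 = 11.9637 min.
Solution: C(t) = C_in + (C₀ − C_in) e^(−t/τ).
C(34.88) = 0.8809 + (0.3955 − 0.8809)·e^(−34.88/11.9637) = 0.8809 + (-0.485400)·0.0541776 = 0.854602 g/L.

0.8546 g/L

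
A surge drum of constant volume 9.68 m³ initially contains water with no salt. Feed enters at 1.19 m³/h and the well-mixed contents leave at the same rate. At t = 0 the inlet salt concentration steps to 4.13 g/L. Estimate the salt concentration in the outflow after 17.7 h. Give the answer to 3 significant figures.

Accumulation = in − out for the solute gives V dC/dt = Q(C_in − C).
So dC/dt = (C_in − C)/τ with τ = V/Q = 9.68/1.19 = 8.1345 h.
Solution: C(t) = C_in + (C₀ − C_in) e^(−t/τ).
C(17.7) = 4.13 + (0 − 4.13)·e^(−17.7/8.1345) = 4.13 + (-4.1300)·0.11350 = 3.6612 g/L.

3.66 g/L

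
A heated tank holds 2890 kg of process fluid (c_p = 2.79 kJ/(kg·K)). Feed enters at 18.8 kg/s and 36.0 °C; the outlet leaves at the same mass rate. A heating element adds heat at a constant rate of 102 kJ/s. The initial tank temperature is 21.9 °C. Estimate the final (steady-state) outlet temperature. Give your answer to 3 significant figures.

M c_p dT/dt = ṁ c_p (T_in − T) + Q̇.
At steady state dT/dt = 0 ⇒ T_ss = T_in + Q̇/(ṁ c_p) = 36.0 + 102/(18.8·2.79) = 37.945 °C.

37.9 °C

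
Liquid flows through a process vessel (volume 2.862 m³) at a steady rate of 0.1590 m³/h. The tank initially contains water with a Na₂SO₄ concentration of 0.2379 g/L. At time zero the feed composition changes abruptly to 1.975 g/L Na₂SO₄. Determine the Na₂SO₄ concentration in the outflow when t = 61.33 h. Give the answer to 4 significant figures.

Unsteady species balance (constant V, well mixed): V dC/dt = Q(C_in − C).
Time constant τ = V/Q = 2.862/0.1590 = 18.0000 h.
C approaches C_in exponentially: C(t) = C_in + (C₀ − C_in) e^(−t/τ).
C(61.33) = 1.975 + (0.2379 − 1.975)·e^(−61.33/18.0000) = 1.975 + (-1.73710)·0.0331331 = 1.91744 g/L.

1.917 g/L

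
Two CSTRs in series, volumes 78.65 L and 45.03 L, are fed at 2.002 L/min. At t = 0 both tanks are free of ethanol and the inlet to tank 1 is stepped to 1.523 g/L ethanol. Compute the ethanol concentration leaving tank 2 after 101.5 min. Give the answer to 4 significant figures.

1.276 g/L

Species balance on tank i: dCᵢ/dt = (Cᵢ₋₁ − Cᵢ)/τᵢ with τᵢ = Vᵢ/Q.
τ₁ = 78.65/2.002 = 39.2857 min; τ₂ = 45.03/2.002 = 22.4925 min.
Tank 1: C₁ = C_in(1 − e^(−t/τ₁)). Tank 2 (τ₁ ≠ τ₂): C₂ = C_in[1 − (τ₁ e^(−t/τ₁) − τ₂ e^(−t/τ₂))/(τ₁ − τ₂)].
At t = 101.5: e^(−t/τ₁) = 0.0754990, e^(−t/τ₂) = 0.0109697.
C₂ = 1.523·[1 − (39.2857·0.0754990 − 22.4925·0.0109697)/(16.7932)] = 1.523·0.838072 = 1.27638 g/L.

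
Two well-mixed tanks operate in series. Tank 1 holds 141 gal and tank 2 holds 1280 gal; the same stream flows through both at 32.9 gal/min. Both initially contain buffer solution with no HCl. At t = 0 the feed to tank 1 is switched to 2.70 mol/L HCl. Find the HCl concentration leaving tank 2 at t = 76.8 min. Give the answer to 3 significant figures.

Species balance on tank i: dCᵢ/dt = (Cᵢ₋₁ − Cᵢ)/τᵢ with τᵢ = Vᵢ/Q.
τ₁ = 141/32.9 = 4.2857 min; τ₂ = 1280/32.9 = 38.906 min.
Solving the cascade with C₁(0)=C₂(0)=0 gives C₂(t) = C_in[1 − (τ₁ e^(−t/τ₁) − τ₂ e^(−t/τ₂))/(τ₁ − τ₂)].
At t = 76.8: e^(−t/τ₁) = 1.6498e-08, e^(−t/τ₂) = 0.13890.
C₂ = 2.70·[1 − (4.2857·1.6498e-08 − 38.906·0.13890)/(-34.620)] = 2.70·0.84391 = 2.2785 mol/L.

2.28 mol/L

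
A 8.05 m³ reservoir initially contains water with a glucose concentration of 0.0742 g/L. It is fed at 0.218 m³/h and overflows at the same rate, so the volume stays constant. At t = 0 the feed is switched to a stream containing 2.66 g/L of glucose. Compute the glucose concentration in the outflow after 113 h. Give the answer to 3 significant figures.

2.54 g/L

Transient balance on the dissolved component: V dC/dt = Q(C_in − C).
So dC/dt = (C_in − C)/τ with τ = V/Q = 8.05/0.218 = 36.927 h.
This is linear first-order; C(t) = C_in + (C₀ − C_in) e^(−t/τ).
C(113) = 2.66 + (0.0742 − 2.66)·e^(−113/36.927) = 2.66 + (-2.5858)·0.046882 = 2.5388 g/L.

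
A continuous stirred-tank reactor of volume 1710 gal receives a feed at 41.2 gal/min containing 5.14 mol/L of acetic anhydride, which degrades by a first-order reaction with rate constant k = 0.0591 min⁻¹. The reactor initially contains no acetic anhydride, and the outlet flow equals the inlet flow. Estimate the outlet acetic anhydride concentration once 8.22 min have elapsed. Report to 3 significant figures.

0.737 mol/L

Species balance: V dC/dt = Q C_in − Q C − k V C.
This is linear with rate a = Q/V + k = 0.083194 min⁻¹.
C_ss = Q C_in/(Q + kV) = 1.4886 mol/L; C(t) = C_ss + (C₀ − C_ss) e^(−a t).
C(8.22) = 1.4886 + (-1.4886)·e^(−0.083194·8.22) = 1.4886 + (-1.4886)·0.50467 = 0.73734 mol/L.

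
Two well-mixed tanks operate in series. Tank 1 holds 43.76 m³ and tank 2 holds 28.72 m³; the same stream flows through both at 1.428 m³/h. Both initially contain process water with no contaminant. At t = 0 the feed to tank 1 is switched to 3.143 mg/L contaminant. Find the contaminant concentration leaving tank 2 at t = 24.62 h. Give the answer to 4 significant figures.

Time constants: τᵢ = Vᵢ/Q for each well-mixed tank.
τ₁ = 43.76/1.428 = 30.6443 h; τ₂ = 28.72/1.428 = 20.1120 h.
Solving the cascade with C₁(0)=C₂(0)=0 gives C₂(t) = C_in[1 − (τ₁ e^(−t/τ₁) − τ₂ e^(−t/τ₂))/(τ₁ − τ₂)].
At t = 24.62: e^(−t/τ₁) = 0.447798, e^(−t/τ₂) = 0.294010.
C₂ = 3.143·[1 − (30.6443·0.447798 − 20.1120·0.294010)/(10.5322)] = 3.143·0.258532 = 0.812567 mg/L.

0.8126 mg/L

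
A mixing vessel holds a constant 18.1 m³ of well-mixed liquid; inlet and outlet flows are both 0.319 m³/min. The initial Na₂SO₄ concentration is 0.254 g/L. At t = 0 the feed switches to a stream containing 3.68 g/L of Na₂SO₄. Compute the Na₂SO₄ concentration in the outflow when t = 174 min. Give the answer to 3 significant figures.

Unsteady species balance (constant V, well mixed): V dC/dt = Q(C_in − C).
Rewrite as dC/dt + C/τ = C_in/τ, τ = V/Q = 56.740 min.
C approaches C_in exponentially: C(t) = C_in + (C₀ − C_in) e^(−t/τ).
C(174) = 3.68 + (0.254 − 3.68)·e^(−174/56.740) = 3.68 + (-3.4260)·0.046578 = 3.5204 g/L.

3.52 g/L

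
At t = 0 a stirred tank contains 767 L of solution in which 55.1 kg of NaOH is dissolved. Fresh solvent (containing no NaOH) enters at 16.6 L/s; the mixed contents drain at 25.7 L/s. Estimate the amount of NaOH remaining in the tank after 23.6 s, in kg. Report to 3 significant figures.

21.8 kg

Let m(t) be the amount of NaOH. Volume: V(t) = V₀ + (Q_in − Q_out) t = 767 − 9.1000 t; V(23.6) = 552.24 L.
No NaOH enters, so dm/dt = −Q_out · (m/V).
dm/m = −Q_out dt/(V₀ − 9.1000 t); integrating gives ln(m/m₀) = −(Q_out/(Q_in−Q_out)) ln(V/V₀).
m = m₀ (V₀/V)^(Q_out/(Q_in−Q_out)) = 55.1 × (767/552.24)^(-2.8242) = 21.789 kg.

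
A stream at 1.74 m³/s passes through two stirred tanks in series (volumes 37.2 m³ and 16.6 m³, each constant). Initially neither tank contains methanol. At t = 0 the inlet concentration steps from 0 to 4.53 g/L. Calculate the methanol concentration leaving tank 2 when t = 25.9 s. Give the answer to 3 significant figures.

2.34 g/L

Each tank obeys Vᵢ dCᵢ/dt = Q(Cᵢ₋₁ − Cᵢ), so τᵢ = Vᵢ/Q.
τ₁ = 37.2/1.74 = 21.379 s; τ₂ = 16.6/1.74 = 9.5402 s.
Solving the cascade with C₁(0)=C₂(0)=0 gives C₂(t) = C_in[1 − (τ₁ e^(−t/τ₁) − τ₂ e^(−t/τ₂))/(τ₁ − τ₂)].
At t = 25.9: e^(−t/τ₁) = 0.29776, e^(−t/τ₂) = 0.066217.
C₂ = 4.53·[1 − (21.379·0.29776 − 9.5402·0.066217)/(11.839)] = 4.53·0.51565 = 2.3359 g/L.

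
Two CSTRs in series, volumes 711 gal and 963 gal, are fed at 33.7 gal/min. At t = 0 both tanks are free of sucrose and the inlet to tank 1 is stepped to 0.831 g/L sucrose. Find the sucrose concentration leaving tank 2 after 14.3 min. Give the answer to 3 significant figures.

0.0962 g/L

Each tank obeys Vᵢ dCᵢ/dt = Q(Cᵢ₋₁ − Cᵢ), so τᵢ = Vᵢ/Q.
τ₁ = 711/33.7 = 21.098 min; τ₂ = 963/33.7 = 28.576 min.
Solving the cascade with C₁(0)=C₂(0)=0 gives C₂(t) = C_in[1 − (τ₁ e^(−t/τ₁) − τ₂ e^(−t/τ₂))/(τ₁ − τ₂)].
At t = 14.3: e^(−t/τ₁) = 0.50774, e^(−t/τ₂) = 0.60627.
C₂ = 0.831·[1 − (21.098·0.50774 − 28.576·0.60627)/(-7.4777)] = 0.831·0.11572 = 0.096160 g/L.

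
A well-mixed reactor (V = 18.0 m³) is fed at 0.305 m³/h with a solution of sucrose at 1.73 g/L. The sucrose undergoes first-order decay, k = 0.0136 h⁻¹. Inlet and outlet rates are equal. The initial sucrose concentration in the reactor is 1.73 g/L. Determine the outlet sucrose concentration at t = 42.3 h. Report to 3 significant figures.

1.17 g/L

V dC/dt = Q(C_in − C) − k V C.
This is linear with rate a = Q/V + k = 0.030544 h⁻¹.
C_ss = Q C_in/(Q + kV) = 0.95971 g/L; C(t) = C_ss + (C₀ − C_ss) e^(−a t).
C(42.3) = 0.95971 + (0.77029)·e^(−0.030544·42.3) = 0.95971 + (0.77029)·0.27471 = 1.1713 g/L.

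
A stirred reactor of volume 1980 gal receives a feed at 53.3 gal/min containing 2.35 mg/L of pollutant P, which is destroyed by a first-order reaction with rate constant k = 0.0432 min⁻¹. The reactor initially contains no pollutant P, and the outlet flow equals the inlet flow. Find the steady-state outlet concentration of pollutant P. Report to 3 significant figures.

0.902 mg/L

V dC/dt = Q(C_in − C) − k V C.
Steady state (dC/dt = 0): C_ss = Q C_in/(Q + kV) = C_in/(1 + kV/Q).
C_ss = 53.3·2.35/(53.3 + 0.0432·1980) = 125.25/138.84 = 0.90218 mg/L.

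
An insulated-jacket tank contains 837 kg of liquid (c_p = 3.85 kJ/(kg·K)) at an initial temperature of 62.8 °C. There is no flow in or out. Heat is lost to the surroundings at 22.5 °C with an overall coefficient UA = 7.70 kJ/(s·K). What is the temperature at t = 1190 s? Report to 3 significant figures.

24.8 °C

M c_p dT/dt = −UA(T − T_amb).
dT/dt = (T_ss − T)/τ with T_ss = T_amb = 22.500 °C, τ = M c_p/UA = 837·3.85/7.70 = 418.50 s.
Solution: T(t) = T_ss + (T₀ − T_ss) e^(−t/τ).
T(1190) = 22.500 + (40.300)·0.058222 = 24.846 °C.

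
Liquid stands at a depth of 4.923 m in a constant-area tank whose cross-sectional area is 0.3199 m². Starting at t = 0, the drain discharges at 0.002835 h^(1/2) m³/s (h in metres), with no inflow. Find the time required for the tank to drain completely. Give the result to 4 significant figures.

500.7 s

Mass balance (ρ constant): A dh/dt = −0.002835 √h.
Separate and integrate: 2(√h − √h₀) = −(0.002835/A) t.
Tank is empty when √h = 0: t_empty = 2A√h₀/0.002835.
t_empty = 2·0.3199·√4.923/0.002835 = 0.639800·2.21878/0.002835 = 500.733 s.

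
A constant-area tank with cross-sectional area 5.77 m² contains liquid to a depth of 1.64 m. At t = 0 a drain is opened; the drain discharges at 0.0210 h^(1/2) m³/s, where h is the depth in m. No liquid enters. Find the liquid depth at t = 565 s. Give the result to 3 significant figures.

0.0637 m

Mass balance (ρ constant): A dh/dt = −0.0210 √h.
∫ h^(−1/2) dh = −(0.0210/A) ∫ dt, giving 2√h = 2√h₀ − (0.0210/A) t.
√h = √1.64 − 0.0210·565/(2·5.77) = 1.2806 − 1.0282 = 0.25246.
h = 0.25246² = 0.063737 m.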